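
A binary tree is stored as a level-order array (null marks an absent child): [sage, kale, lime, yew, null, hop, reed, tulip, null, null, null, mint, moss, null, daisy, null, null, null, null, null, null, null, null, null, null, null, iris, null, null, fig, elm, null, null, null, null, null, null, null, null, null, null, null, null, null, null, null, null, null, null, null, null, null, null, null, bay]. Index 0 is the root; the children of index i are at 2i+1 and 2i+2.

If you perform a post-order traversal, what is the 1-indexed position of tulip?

1

Post-order visits the left subtree, then the right subtree, then the node.
At sage: go left to kale.
  At kale: go left to yew.
    At yew: go left to tulip.
      tulip is a leaf — visit tulip.
    At yew: no right child.
    Visit yew.
  At kale: no right child.
  Visit kale.
At sage: go right to lime.
  At lime: go left to hop.
    At hop: go left to mint.
      mint is a leaf — visit mint.
    At hop: go right to moss.
      At moss: no left child.
      At moss: go right to iris.
        At iris: no left child.
        At iris: go right to bay.
          bay is a leaf — visit bay.
        Visit iris.
      Visit moss.
    Visit hop.
  At lime: go right to reed.
    At reed: no left child.
    At reed: go right to daisy.
      At daisy: go left to fig.
        fig is a leaf — visit fig.
      At daisy: go right to elm.
        elm is a leaf — visit elm.
      Visit daisy.
    Visit reed.
  Visit lime.
Visit sage.
Full post-order sequence: tulip, yew, kale, mint, bay, iris, moss, hop, fig, elm, daisy, reed, lime, sage.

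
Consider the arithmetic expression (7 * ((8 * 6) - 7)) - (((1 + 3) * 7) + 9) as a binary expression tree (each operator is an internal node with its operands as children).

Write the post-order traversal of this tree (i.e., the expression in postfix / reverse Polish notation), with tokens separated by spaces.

7 8 6 * 7 - * 1 3 + 7 * 9 + -

Post-order on an expression tree gives postfix notation: for each operator, emit left operand, right operand, then the operator.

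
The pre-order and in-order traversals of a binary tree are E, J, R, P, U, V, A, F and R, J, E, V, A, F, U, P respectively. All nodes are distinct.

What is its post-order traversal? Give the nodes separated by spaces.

The first element of pre-order is the root; it splits in-order into left and right subtrees.
Root E: left subtree has 2 nodes {R, J}, right has 5 {V, A, F, U, P}.
  Root J: left subtree has 1 node {R}, right has 0 { }.
  Root P: left subtree has 4 nodes {V, A, F, U}, right has 0 { }.
    Root U: left subtree has 3 nodes {V, A, F}, right has 0 { }.
      Root V: left subtree has 0 nodes { }, right has 2 {A, F}.
        Root A: left subtree has 0 nodes { }, right has 1 {F}.

R J F A V U P E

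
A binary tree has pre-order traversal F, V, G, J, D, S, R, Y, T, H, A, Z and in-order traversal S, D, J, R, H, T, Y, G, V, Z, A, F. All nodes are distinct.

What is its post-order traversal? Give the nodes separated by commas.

The first element of pre-order is the root; it splits in-order into left and right subtrees.
Root F: left subtree has 11 nodes {S, D, J, R, H, T, Y, G, V, Z, A}, right has 0 { }.
  Root V: left subtree has 8 nodes {S, D, J, R, H, T, Y, G}, right has 2 {Z, A}.
    Root G: left subtree has 7 nodes {S, D, J, R, H, T, Y}, right has 0 { }.
      Root J: left subtree has 2 nodes {S, D}, right has 4 {R, H, T, Y}.
        Root D: left subtree has 1 node {S}, right has 0 { }.
        Root R: left subtree has 0 nodes { }, right has 3 {H, T, Y}.
          Root Y: left subtree has 2 nodes {H, T}, right has 0 { }.
            Root T: left subtree has 1 node {H}, right has 0 { }.
    Root A: left subtree has 1 node {Z}, right has 0 { }.

S, D, H, T, Y, R, J, G, Z, A, V, F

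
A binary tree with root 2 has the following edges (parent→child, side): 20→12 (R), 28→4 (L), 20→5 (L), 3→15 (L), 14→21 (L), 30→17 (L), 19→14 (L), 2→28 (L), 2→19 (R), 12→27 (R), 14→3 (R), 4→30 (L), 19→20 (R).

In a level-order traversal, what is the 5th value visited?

14

Level-order visits nodes level by level from the root, left to right within each level.
Level 0: 2
Level 1: 28, 19
Level 2: 4, 14, 20
Level 3: 30, 21, 3, 5, 12
Level 4: 17, 15, 27
Full level-order sequence: 2, 28, 19, 4, 14, 20, 30, 21, 3, 5, 12, 17, 15, 27.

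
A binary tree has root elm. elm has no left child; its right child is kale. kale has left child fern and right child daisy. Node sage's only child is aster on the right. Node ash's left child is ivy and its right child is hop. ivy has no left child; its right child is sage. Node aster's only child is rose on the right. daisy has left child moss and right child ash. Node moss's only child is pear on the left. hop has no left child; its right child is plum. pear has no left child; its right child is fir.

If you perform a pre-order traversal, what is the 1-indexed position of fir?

7

Pre-order visits the node, then its left subtree, then its right subtree.
Visit elm.
At elm: no left child.
At elm: go right to kale.
  Visit kale.
  At kale: go left to fern.
    fern is a leaf — visit fern.
  At kale: go right to daisy.
    Visit daisy.
    At daisy: go left to moss.
      Visit moss.
      At moss: go left to pear.
        Visit pear.
        At pear: no left child.
        At pear: go right to fir.
          fir is a leaf — visit fir.
      At moss: no right child.
    At daisy: go right to ash.
      Visit ash.
      At ash: go left to ivy.
        Visit ivy.
        At ivy: no left child.
        At ivy: go right to sage.
          Visit sage.
          At sage: no left child.
          At sage: go right to aster.
            Visit aster.
            At aster: no left child.
            At aster: go right to rose.
              rose is a leaf — visit rose.
      At ash: go right to hop.
        Visit hop.
        At hop: no left child.
        At hop: go right to plum.
          plum is a leaf — visit plum.
Full pre-order sequence: elm, kale, fern, daisy, moss, pear, fir, ash, ivy, sage, aster, rose, hop, plum.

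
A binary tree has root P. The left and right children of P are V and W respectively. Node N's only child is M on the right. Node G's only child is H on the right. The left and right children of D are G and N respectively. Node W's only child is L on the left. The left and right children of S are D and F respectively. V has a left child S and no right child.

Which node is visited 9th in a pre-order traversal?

Pre-order visits the node, then its left subtree, then its right subtree.
Visit P.
At P: go left to V.
  Visit V.
  At V: go left to S.
    Visit S.
    At S: go left to D.
      Visit D.
      At D: go left to G.
        Visit G.
        At G: no left child.
        At G: go right to H.
          H is a leaf — visit H.
      At D: go right to N.
        Visit N.
        At N: no left child.
        At N: go right to M.
          M is a leaf — visit M.
    At S: go right to F.
      F is a leaf — visit F.
  At V: no right child.
At P: go right to W.
  Visit W.
  At W: go left to L.
    L is a leaf — visit L.
  At W: no right child.
Full pre-order sequence: P, V, S, D, G, H, N, M, F, W, L.

F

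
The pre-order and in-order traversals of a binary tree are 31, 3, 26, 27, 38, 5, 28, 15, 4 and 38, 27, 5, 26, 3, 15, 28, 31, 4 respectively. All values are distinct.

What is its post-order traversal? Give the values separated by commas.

38, 5, 27, 26, 15, 28, 3, 4, 31

The first element of pre-order is the root; it splits in-order into left and right subtrees.
Root 31: left subtree has 7 nodes {38, 27, 5, 26, 3, 15, 28}, right has 1 {4}.
  Root 3: left subtree has 4 nodes {38, 27, 5, 26}, right has 2 {15, 28}.
    Root 26: left subtree has 3 nodes {38, 27, 5}, right has 0 { }.
      Root 27: left subtree has 1 node {38}, right has 1 {5}.
    Root 28: left subtree has 1 node {15}, right has 0 { }.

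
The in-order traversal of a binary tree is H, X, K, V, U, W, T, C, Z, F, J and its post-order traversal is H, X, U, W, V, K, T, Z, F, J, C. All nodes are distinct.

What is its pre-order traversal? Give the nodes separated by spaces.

The last element of post-order is the root; it splits in-order into left and right subtrees.
Root C: left subtree has 7 nodes {H, X, K, V, U, W, T}, right has 3 {Z, F, J}.
  Root T: left subtree has 6 nodes {H, X, K, V, U, W}, right has 0 { }.
    Root K: left subtree has 2 nodes {H, X}, right has 3 {V, U, W}.
      Root X: left subtree has 1 node {H}, right has 0 { }.
      Root V: left subtree has 0 nodes { }, right has 2 {U, W}.
        Root W: left subtree has 1 node {U}, right has 0 { }.
  Root J: left subtree has 2 nodes {Z, F}, right has 0 { }.
    Root F: left subtree has 1 node {Z}, right has 0 { }.

C T K X H V W U J F Z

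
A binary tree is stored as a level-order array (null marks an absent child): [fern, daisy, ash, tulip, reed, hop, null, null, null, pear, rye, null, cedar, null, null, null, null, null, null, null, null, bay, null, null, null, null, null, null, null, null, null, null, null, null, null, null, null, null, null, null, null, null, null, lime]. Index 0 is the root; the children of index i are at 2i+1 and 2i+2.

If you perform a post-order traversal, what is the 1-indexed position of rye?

5

Post-order visits the left subtree, then the right subtree, then the node.
At fern: go left to daisy.
  At daisy: go left to tulip.
    tulip is a leaf — visit tulip.
  At daisy: go right to reed.
    At reed: go left to pear.
      pear is a leaf — visit pear.
    At reed: go right to rye.
      At rye: go left to bay.
        At bay: go left to lime.
          lime is a leaf — visit lime.
        At bay: no right child.
        Visit bay.
      At rye: no right child.
      Visit rye.
    Visit reed.
  Visit daisy.
At fern: go right to ash.
  At ash: go left to hop.
    At hop: no left child.
    At hop: go right to cedar.
      cedar is a leaf — visit cedar.
    Visit hop.
  At ash: no right child.
  Visit ash.
Visit fern.
Full post-order sequence: tulip, pear, lime, bay, rye, reed, daisy, cedar, hop, ash, fern.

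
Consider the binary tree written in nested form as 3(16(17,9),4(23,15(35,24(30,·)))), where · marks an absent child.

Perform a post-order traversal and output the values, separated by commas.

Post-order visits the left subtree, then the right subtree, then the node.
At 3: go left to 16.
  At 16: go left to 17.
    17 is a leaf — visit 17.
  At 16: go right to 9.
    9 is a leaf — visit 9.
  Visit 16.
At 3: go right to 4.
  At 4: go left to 23.
    23 is a leaf — visit 23.
  At 4: go right to 15.
    At 15: go left to 35.
      35 is a leaf — visit 35.
    At 15: go right to 24.
      At 24: go left to 30.
        30 is a leaf — visit 30.
      At 24: no right child.
      Visit 24.
    Visit 15.
  Visit 4.
Visit 3.

17, 9, 16, 23, 35, 30, 24, 15, 4, 3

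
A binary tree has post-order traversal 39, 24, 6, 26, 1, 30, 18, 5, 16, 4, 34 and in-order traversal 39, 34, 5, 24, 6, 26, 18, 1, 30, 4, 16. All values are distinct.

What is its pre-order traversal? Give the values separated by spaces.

The last element of post-order is the root; it splits in-order into left and right subtrees.
Root 34: left subtree has 1 node {39}, right has 9 {5, 24, 6, 26, 18, 1, 30, 4, 16}.
  Root 4: left subtree has 7 nodes {5, 24, 6, 26, 18, 1, 30}, right has 1 {16}.
    Root 5: left subtree has 0 nodes { }, right has 6 {24, 6, 26, 18, 1, 30}.
      Root 18: left subtree has 3 nodes {24, 6, 26}, right has 2 {1, 30}.
        Root 26: left subtree has 2 nodes {24, 6}, right has 0 { }.
          Root 6: left subtree has 1 node {24}, right has 0 { }.
        Root 30: left subtree has 1 node {1}, right has 0 { }.

34 39 4 5 18 26 6 24 30 1 16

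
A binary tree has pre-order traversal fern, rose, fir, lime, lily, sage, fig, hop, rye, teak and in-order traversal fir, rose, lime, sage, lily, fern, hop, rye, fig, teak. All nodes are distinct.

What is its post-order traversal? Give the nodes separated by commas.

fir, sage, lily, lime, rose, rye, hop, teak, fig, fern

The first element of pre-order is the root; it splits in-order into left and right subtrees.
Root fern: left subtree has 5 nodes {fir, rose, lime, sage, lily}, right has 4 {hop, rye, fig, teak}.
  Root rose: left subtree has 1 node {fir}, right has 3 {lime, sage, lily}.
    Root lime: left subtree has 0 nodes { }, right has 2 {sage, lily}.
      Root lily: left subtree has 1 node {sage}, right has 0 { }.
  Root fig: left subtree has 2 nodes {hop, rye}, right has 1 {teak}.
    Root hop: left subtree has 0 nodes { }, right has 1 {rye}.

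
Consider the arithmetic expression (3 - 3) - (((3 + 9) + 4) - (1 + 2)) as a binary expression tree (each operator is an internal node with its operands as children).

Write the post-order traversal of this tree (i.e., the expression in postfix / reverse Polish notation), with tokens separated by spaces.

3 3 - 3 9 + 4 + 1 2 + - -

Post-order on an expression tree gives postfix notation: for each operator, emit left operand, right operand, then the operator.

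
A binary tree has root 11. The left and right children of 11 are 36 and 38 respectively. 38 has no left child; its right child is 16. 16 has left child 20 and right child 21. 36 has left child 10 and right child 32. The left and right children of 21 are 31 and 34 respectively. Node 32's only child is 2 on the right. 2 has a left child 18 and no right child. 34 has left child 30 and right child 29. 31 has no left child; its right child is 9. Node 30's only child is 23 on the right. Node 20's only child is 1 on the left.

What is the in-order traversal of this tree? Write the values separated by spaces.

10 36 32 18 2 11 38 1 20 16 31 9 21 30 23 34 29

In-order visits the left subtree, then the node, then the right subtree.
At 11: go left to 36.
  At 36: go left to 10.
    10 is a leaf — visit 10.
  Visit 36.
  At 36: go right to 32.
    At 32: no left child.
    Visit 32.
    At 32: go right to 2.
      At 2: go left to 18.
        18 is a leaf — visit 18.
      Visit 2.
      At 2: no right child.
Visit 11.
At 11: go right to 38.
  At 38: no left child.
  Visit 38.
  At 38: go right to 16.
    At 16: go left to 20.
      At 20: go left to 1.
        1 is a leaf — visit 1.
      Visit 20.
      At 20: no right child.
    Visit 16.
    At 16: go right to 21.
      At 21: go left to 31.
        At 31: no left child.
        Visit 31.
        At 31: go right to 9.
          9 is a leaf — visit 9.
      Visit 21.
      At 21: go right to 34.
        At 34: go left to 30.
          At 30: no left child.
          Visit 30.
          At 30: go right to 23.
            23 is a leaf — visit 23.
        Visit 34.
        At 34: go right to 29.
          29 is a leaf — visit 29.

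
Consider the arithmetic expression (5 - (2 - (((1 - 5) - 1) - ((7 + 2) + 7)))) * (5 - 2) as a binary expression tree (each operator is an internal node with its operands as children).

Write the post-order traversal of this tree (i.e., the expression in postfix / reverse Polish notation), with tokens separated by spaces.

5 2 1 5 - 1 - 7 2 + 7 + - - - 5 2 - *

Post-order on an expression tree gives postfix notation: for each operator, emit left operand, right operand, then the operator.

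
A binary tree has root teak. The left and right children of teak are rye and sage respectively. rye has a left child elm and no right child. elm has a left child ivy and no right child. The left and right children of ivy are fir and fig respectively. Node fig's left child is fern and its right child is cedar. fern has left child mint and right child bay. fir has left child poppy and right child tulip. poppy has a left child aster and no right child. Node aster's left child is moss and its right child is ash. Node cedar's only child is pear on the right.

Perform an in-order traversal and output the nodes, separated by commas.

In-order visits the left subtree, then the node, then the right subtree.
At teak: go left to rye.
  At rye: go left to elm.
    At elm: go left to ivy.
      At ivy: go left to fir.
        At fir: go left to poppy.
          At poppy: go left to aster.
            At aster: go left to moss.
              moss is a leaf — visit moss.
            Visit aster.
            At aster: go right to ash.
              ash is a leaf — visit ash.
          Visit poppy.
          At poppy: no right child.
        Visit fir.
        At fir: go right to tulip.
          tulip is a leaf — visit tulip.
      Visit ivy.
      At ivy: go right to fig.
        At fig: go left to fern.
          At fern: go left to mint.
            mint is a leaf — visit mint.
          Visit fern.
          At fern: go right to bay.
            bay is a leaf — visit bay.
        Visit fig.
        At fig: go right to cedar.
          At cedar: no left child.
          Visit cedar.
          At cedar: go right to pear.
            pear is a leaf — visit pear.
    Visit elm.
    At elm: no right child.
  Visit rye.
  At rye: no right child.
Visit teak.
At teak: go right to sage.
  sage is a leaf — visit sage.

moss, aster, ash, poppy, fir, tulip, ivy, mint, fern, bay, fig, cedar, pear, elm, rye, teak, sage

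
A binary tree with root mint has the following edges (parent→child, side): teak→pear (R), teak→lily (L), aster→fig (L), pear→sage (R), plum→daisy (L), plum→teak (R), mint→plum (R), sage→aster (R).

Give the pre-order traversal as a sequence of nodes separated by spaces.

Pre-order visits the node, then its left subtree, then its right subtree.
Visit mint.
At mint: no left child.
At mint: go right to plum.
  Visit plum.
  At plum: go left to daisy.
    daisy is a leaf — visit daisy.
  At plum: go right to teak.
    Visit teak.
    At teak: go left to lily.
      lily is a leaf — visit lily.
    At teak: go right to pear.
      Visit pear.
      At pear: no left child.
      At pear: go right to sage.
        Visit sage.
        At sage: no left child.
        At sage: go right to aster.
          Visit aster.
          At aster: go left to fig.
            fig is a leaf — visit fig.
          At aster: no right child.

mint plum daisy teak lily pear sage aster fig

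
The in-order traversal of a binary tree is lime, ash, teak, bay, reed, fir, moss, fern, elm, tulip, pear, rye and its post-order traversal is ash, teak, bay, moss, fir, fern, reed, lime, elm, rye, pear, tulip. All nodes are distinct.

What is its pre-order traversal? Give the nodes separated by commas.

The last element of post-order is the root; it splits in-order into left and right subtrees.
Root tulip: left subtree has 9 nodes {lime, ash, teak, bay, reed, fir, moss, fern, elm}, right has 2 {pear, rye}.
  Root elm: left subtree has 8 nodes {lime, ash, teak, bay, reed, fir, moss, fern}, right has 0 { }.
    Root lime: left subtree has 0 nodes { }, right has 7 {ash, teak, bay, reed, fir, moss, fern}.
      Root reed: left subtree has 3 nodes {ash, teak, bay}, right has 3 {fir, moss, fern}.
        Root bay: left subtree has 2 nodes {ash, teak}, right has 0 { }.
          Root teak: left subtree has 1 node {ash}, right has 0 { }.
        Root fern: left subtree has 2 nodes {fir, moss}, right has 0 { }.
          Root fir: left subtree has 0 nodes { }, right has 1 {moss}.
  Root pear: left subtree has 0 nodes { }, right has 1 {rye}.

tulip, elm, lime, reed, bay, teak, ash, fern, fir, moss, pear, rye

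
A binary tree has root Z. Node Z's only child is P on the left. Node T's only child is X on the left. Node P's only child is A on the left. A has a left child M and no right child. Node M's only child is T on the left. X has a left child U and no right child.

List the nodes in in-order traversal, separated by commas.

U, X, T, M, A, P, Z

In-order visits the left subtree, then the node, then the right subtree.
At Z: go left to P.
  At P: go left to A.
    At A: go left to M.
      At M: go left to T.
        At T: go left to X.
          At X: go left to U.
            U is a leaf — visit U.
          Visit X.
          At X: no right child.
        Visit T.
        At T: no right child.
      Visit M.
      At M: no right child.
    Visit A.
    At A: no right child.
  Visit P.
  At P: no right child.
Visit Z.
At Z: no right child.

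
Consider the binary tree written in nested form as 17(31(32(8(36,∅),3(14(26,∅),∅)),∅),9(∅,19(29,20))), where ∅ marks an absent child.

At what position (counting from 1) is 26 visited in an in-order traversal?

4

In-order visits the left subtree, then the node, then the right subtree.
At 17: go left to 31.
  At 31: go left to 32.
    At 32: go left to 8.
      At 8: go left to 36.
        36 is a leaf — visit 36.
      Visit 8.
      At 8: no right child.
    Visit 32.
    At 32: go right to 3.
      At 3: go left to 14.
        At 14: go left to 26.
          26 is a leaf — visit 26.
        Visit 14.
        At 14: no right child.
      Visit 3.
      At 3: no right child.
  Visit 31.
  At 31: no right child.
Visit 17.
At 17: go right to 9.
  At 9: no left child.
  Visit 9.
  At 9: go right to 19.
    At 19: go left to 29.
      29 is a leaf — visit 29.
    Visit 19.
    At 19: go right to 20.
      20 is a leaf — visit 20.
Full in-order sequence: 36, 8, 32, 26, 14, 3, 31, 17, 9, 29, 19, 20.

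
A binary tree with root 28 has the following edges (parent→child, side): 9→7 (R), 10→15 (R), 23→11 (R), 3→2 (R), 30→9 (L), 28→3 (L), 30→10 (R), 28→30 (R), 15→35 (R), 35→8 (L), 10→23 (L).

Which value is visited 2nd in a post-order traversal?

3

Post-order visits the left subtree, then the right subtree, then the node.
At 28: go left to 3.
  At 3: no left child.
  At 3: go right to 2.
    2 is a leaf — visit 2.
  Visit 3.
At 28: go right to 30.
  At 30: go left to 9.
    At 9: no left child.
    At 9: go right to 7.
      7 is a leaf — visit 7.
    Visit 9.
  At 30: go right to 10.
    At 10: go left to 23.
      At 23: no left child.
      At 23: go right to 11.
        11 is a leaf — visit 11.
      Visit 23.
    At 10: go right to 15.
      At 15: no left child.
      At 15: go right to 35.
        At 35: go left to 8.
          8 is a leaf — visit 8.
        At 35: no right child.
        Visit 35.
      Visit 15.
    Visit 10.
  Visit 30.
Visit 28.
Full post-order sequence: 2, 3, 7, 9, 11, 23, 8, 35, 15, 10, 30, 28.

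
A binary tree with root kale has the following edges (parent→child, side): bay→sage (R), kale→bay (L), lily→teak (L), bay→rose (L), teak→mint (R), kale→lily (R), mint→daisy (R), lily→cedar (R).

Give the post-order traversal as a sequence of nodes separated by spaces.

rose sage bay daisy mint teak cedar lily kale

Post-order visits the left subtree, then the right subtree, then the node.
At kale: go left to bay.
  At bay: go left to rose.
    rose is a leaf — visit rose.
  At bay: go right to sage.
    sage is a leaf — visit sage.
  Visit bay.
At kale: go right to lily.
  At lily: go left to teak.
    At teak: no left child.
    At teak: go right to mint.
      At mint: no left child.
      At mint: go right to daisy.
        daisy is a leaf — visit daisy.
      Visit mint.
    Visit teak.
  At lily: go right to cedar.
    cedar is a leaf — visit cedar.
  Visit lily.
Visit kale.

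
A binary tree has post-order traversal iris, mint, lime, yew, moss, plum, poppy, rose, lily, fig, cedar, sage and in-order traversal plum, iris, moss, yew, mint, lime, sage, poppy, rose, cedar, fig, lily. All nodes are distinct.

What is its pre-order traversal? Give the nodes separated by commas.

The last element of post-order is the root; it splits in-order into left and right subtrees.
Root sage: left subtree has 6 nodes {plum, iris, moss, yew, mint, lime}, right has 5 {poppy, rose, cedar, fig, lily}.
  Root plum: left subtree has 0 nodes { }, right has 5 {iris, moss, yew, mint, lime}.
    Root moss: left subtree has 1 node {iris}, right has 3 {yew, mint, lime}.
      Root yew: left subtree has 0 nodes { }, right has 2 {mint, lime}.
        Root lime: left subtree has 1 node {mint}, right has 0 { }.
  Root cedar: left subtree has 2 nodes {poppy, rose}, right has 2 {fig, lily}.
    Root rose: left subtree has 1 node {poppy}, right has 0 { }.
    Root fig: left subtree has 0 nodes { }, right has 1 {lily}.

sage, plum, moss, iris, yew, lime, mint, cedar, rose, poppy, fig, lily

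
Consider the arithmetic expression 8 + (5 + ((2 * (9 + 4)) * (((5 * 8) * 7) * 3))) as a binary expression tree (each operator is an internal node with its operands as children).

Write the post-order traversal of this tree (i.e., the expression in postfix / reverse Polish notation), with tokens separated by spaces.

Post-order on an expression tree gives postfix notation: for each operator, emit left operand, right operand, then the operator.

8 5 2 9 4 + * 5 8 * 7 * 3 * * + +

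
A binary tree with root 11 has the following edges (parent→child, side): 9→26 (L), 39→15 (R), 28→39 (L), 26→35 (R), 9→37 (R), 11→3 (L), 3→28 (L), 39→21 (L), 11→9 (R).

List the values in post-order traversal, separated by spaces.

21 15 39 28 3 35 26 37 9 11

Post-order visits the left subtree, then the right subtree, then the node.
At 11: go left to 3.
  At 3: go left to 28.
    At 28: go left to 39.
      At 39: go left to 21.
        21 is a leaf — visit 21.
      At 39: go right to 15.
        15 is a leaf — visit 15.
      Visit 39.
    At 28: no right child.
    Visit 28.
  At 3: no right child.
  Visit 3.
At 11: go right to 9.
  At 9: go left to 26.
    At 26: no left child.
    At 26: go right to 35.
      35 is a leaf — visit 35.
    Visit 26.
  At 9: go right to 37.
    37 is a leaf — visit 37.
  Visit 9.
Visit 11.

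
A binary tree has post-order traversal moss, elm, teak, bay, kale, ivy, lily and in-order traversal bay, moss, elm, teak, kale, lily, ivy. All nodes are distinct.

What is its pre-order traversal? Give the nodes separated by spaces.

The last element of post-order is the root; it splits in-order into left and right subtrees.
Root lily: left subtree has 5 nodes {bay, moss, elm, teak, kale}, right has 1 {ivy}.
  Root kale: left subtree has 4 nodes {bay, moss, elm, teak}, right has 0 { }.
    Root bay: left subtree has 0 nodes { }, right has 3 {moss, elm, teak}.
      Root teak: left subtree has 2 nodes {moss, elm}, right has 0 { }.
        Root elm: left subtree has 1 node {moss}, right has 0 { }.

lily kale bay teak elm moss ivy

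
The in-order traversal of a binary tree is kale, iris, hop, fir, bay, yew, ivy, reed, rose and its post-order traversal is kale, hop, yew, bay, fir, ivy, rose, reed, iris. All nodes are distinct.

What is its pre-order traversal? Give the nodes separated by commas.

The last element of post-order is the root; it splits in-order into left and right subtrees.
Root iris: left subtree has 1 node {kale}, right has 7 {hop, fir, bay, yew, ivy, reed, rose}.
  Root reed: left subtree has 5 nodes {hop, fir, bay, yew, ivy}, right has 1 {rose}.
    Root ivy: left subtree has 4 nodes {hop, fir, bay, yew}, right has 0 { }.
      Root fir: left subtree has 1 node {hop}, right has 2 {bay, yew}.
        Root bay: left subtree has 0 nodes { }, right has 1 {yew}.

iris, kale, reed, ivy, fir, hop, bay, yew, rose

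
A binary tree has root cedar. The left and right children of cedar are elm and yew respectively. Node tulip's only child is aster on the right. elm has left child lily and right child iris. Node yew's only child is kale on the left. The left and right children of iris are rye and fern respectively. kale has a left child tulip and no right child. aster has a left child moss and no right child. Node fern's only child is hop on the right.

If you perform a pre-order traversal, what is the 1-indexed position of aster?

11

Pre-order visits the node, then its left subtree, then its right subtree.
Visit cedar.
At cedar: go left to elm.
  Visit elm.
  At elm: go left to lily.
    lily is a leaf — visit lily.
  At elm: go right to iris.
    Visit iris.
    At iris: go left to rye.
      rye is a leaf — visit rye.
    At iris: go right to fern.
      Visit fern.
      At fern: no left child.
      At fern: go right to hop.
        hop is a leaf — visit hop.
At cedar: go right to yew.
  Visit yew.
  At yew: go left to kale.
    Visit kale.
    At kale: go left to tulip.
      Visit tulip.
      At tulip: no left child.
      At tulip: go right to aster.
        Visit aster.
        At aster: go left to moss.
          moss is a leaf — visit moss.
        At aster: no right child.
    At kale: no right child.
  At yew: no right child.
Full pre-order sequence: cedar, elm, lily, iris, rye, fern, hop, yew, kale, tulip, aster, moss.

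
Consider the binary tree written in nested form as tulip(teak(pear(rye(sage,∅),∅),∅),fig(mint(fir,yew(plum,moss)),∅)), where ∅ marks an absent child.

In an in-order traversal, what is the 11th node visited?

In-order visits the left subtree, then the node, then the right subtree.
At tulip: go left to teak.
  At teak: go left to pear.
    At pear: go left to rye.
      At rye: go left to sage.
        sage is a leaf — visit sage.
      Visit rye.
      At rye: no right child.
    Visit pear.
    At pear: no right child.
  Visit teak.
  At teak: no right child.
Visit tulip.
At tulip: go right to fig.
  At fig: go left to mint.
    At mint: go left to fir.
      fir is a leaf — visit fir.
    Visit mint.
    At mint: go right to yew.
      At yew: go left to plum.
        plum is a leaf — visit plum.
      Visit yew.
      At yew: go right to moss.
        moss is a leaf — visit moss.
  Visit fig.
  At fig: no right child.
Full in-order sequence: sage, rye, pear, teak, tulip, fir, mint, plum, yew, moss, fig.

fig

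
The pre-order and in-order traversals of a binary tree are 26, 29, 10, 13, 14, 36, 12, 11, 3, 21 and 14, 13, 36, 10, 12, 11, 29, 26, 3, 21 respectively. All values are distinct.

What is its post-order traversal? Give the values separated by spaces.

14 36 13 11 12 10 29 21 3 26

The first element of pre-order is the root; it splits in-order into left and right subtrees.
Root 26: left subtree has 7 nodes {14, 13, 36, 10, 12, 11, 29}, right has 2 {3, 21}.
  Root 29: left subtree has 6 nodes {14, 13, 36, 10, 12, 11}, right has 0 { }.
    Root 10: left subtree has 3 nodes {14, 13, 36}, right has 2 {12, 11}.
      Root 13: left subtree has 1 node {14}, right has 1 {36}.
      Root 12: left subtree has 0 nodes { }, right has 1 {11}.
  Root 3: left subtree has 0 nodes { }, right has 1 {21}.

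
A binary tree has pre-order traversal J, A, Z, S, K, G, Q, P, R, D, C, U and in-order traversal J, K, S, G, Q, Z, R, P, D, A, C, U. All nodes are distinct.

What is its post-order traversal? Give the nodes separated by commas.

The first element of pre-order is the root; it splits in-order into left and right subtrees.
Root J: left subtree has 0 nodes { }, right has 11 {K, S, G, Q, Z, R, P, D, A, C, U}.
  Root A: left subtree has 8 nodes {K, S, G, Q, Z, R, P, D}, right has 2 {C, U}.
    Root Z: left subtree has 4 nodes {K, S, G, Q}, right has 3 {R, P, D}.
      Root S: left subtree has 1 node {K}, right has 2 {G, Q}.
        Root G: left subtree has 0 nodes { }, right has 1 {Q}.
      Root P: left subtree has 1 node {R}, right has 1 {D}.
    Root C: left subtree has 0 nodes { }, right has 1 {U}.

K, Q, G, S, R, D, P, Z, U, C, A, J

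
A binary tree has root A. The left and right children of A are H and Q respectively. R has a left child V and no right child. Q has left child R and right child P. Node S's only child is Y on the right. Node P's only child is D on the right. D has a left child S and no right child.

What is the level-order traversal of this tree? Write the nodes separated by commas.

Level-order visits nodes level by level from the root, left to right within each level.
Level 0: A
Level 1: H, Q
Level 2: R, P
Level 3: V, D
Level 4: S
Level 5: Y

A, H, Q, R, P, V, D, S, Y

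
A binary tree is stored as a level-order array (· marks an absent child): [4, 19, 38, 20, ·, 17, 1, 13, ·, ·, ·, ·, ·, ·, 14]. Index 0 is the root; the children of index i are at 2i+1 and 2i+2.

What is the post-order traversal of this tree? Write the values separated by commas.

13, 20, 19, 17, 14, 1, 38, 4

Post-order visits the left subtree, then the right subtree, then the node.
At 4: go left to 19.
  At 19: go left to 20.
    At 20: go left to 13.
      13 is a leaf — visit 13.
    At 20: no right child.
    Visit 20.
  At 19: no right child.
  Visit 19.
At 4: go right to 38.
  At 38: go left to 17.
    17 is a leaf — visit 17.
  At 38: go right to 1.
    At 1: no left child.
    At 1: go right to 14.
      14 is a leaf — visit 14.
    Visit 1.
  Visit 38.
Visit 4.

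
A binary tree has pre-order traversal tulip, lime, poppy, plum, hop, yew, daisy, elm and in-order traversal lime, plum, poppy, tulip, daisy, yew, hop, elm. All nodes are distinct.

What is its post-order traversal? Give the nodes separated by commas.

The first element of pre-order is the root; it splits in-order into left and right subtrees.
Root tulip: left subtree has 3 nodes {lime, plum, poppy}, right has 4 {daisy, yew, hop, elm}.
  Root lime: left subtree has 0 nodes { }, right has 2 {plum, poppy}.
    Root poppy: left subtree has 1 node {plum}, right has 0 { }.
  Root hop: left subtree has 2 nodes {daisy, yew}, right has 1 {elm}.
    Root yew: left subtree has 1 node {daisy}, right has 0 { }.

plum, poppy, lime, daisy, yew, elm, hop, tulip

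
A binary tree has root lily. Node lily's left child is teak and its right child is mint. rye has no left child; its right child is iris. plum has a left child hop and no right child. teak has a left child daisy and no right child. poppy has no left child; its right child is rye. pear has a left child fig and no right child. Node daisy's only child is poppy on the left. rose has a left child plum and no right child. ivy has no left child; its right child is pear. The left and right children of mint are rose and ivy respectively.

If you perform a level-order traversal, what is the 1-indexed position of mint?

Level-order visits nodes level by level from the root, left to right within each level.
Level 0: lily
Level 1: teak, mint
Level 2: daisy, rose, ivy
Level 3: poppy, plum, pear
Level 4: rye, hop, fig
Level 5: iris
Full level-order sequence: lily, teak, mint, daisy, rose, ivy, poppy, plum, pear, rye, hop, fig, iris.

3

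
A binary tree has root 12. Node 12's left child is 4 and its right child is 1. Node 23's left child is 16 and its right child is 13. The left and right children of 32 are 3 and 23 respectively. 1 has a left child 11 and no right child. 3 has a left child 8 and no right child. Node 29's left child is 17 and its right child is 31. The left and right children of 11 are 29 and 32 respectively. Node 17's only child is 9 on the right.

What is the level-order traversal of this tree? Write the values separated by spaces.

Level-order visits nodes level by level from the root, left to right within each level.
Level 0: 12
Level 1: 4, 1
Level 2: 11
Level 3: 29, 32
Level 4: 17, 31, 3, 23
Level 5: 9, 8, 16, 13

12 4 1 11 29 32 17 31 3 23 9 8 16 13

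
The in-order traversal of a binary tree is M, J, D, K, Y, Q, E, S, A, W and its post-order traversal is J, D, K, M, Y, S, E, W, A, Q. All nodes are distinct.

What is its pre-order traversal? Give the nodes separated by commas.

The last element of post-order is the root; it splits in-order into left and right subtrees.
Root Q: left subtree has 5 nodes {M, J, D, K, Y}, right has 4 {E, S, A, W}.
  Root Y: left subtree has 4 nodes {M, J, D, K}, right has 0 { }.
    Root M: left subtree has 0 nodes { }, right has 3 {J, D, K}.
      Root K: left subtree has 2 nodes {J, D}, right has 0 { }.
        Root D: left subtree has 1 node {J}, right has 0 { }.
  Root A: left subtree has 2 nodes {E, S}, right has 1 {W}.
    Root E: left subtree has 0 nodes { }, right has 1 {S}.

Q, Y, M, K, D, J, A, E, S, W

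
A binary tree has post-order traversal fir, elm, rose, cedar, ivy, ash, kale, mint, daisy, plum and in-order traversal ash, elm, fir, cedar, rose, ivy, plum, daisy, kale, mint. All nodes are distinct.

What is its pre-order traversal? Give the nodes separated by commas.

The last element of post-order is the root; it splits in-order into left and right subtrees.
Root plum: left subtree has 6 nodes {ash, elm, fir, cedar, rose, ivy}, right has 3 {daisy, kale, mint}.
  Root ash: left subtree has 0 nodes { }, right has 5 {elm, fir, cedar, rose, ivy}.
    Root ivy: left subtree has 4 nodes {elm, fir, cedar, rose}, right has 0 { }.
      Root cedar: left subtree has 2 nodes {elm, fir}, right has 1 {rose}.
        Root elm: left subtree has 0 nodes { }, right has 1 {fir}.
  Root daisy: left subtree has 0 nodes { }, right has 2 {kale, mint}.
    Root mint: left subtree has 1 node {kale}, right has 0 { }.

plum, ash, ivy, cedar, elm, fir, rose, daisy, mint, kale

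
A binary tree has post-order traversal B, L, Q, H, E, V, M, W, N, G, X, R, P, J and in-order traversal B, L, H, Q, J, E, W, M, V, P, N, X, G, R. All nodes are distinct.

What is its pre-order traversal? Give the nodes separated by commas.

J, H, L, B, Q, P, W, E, M, V, R, X, N, G

The last element of post-order is the root; it splits in-order into left and right subtrees.
Root J: left subtree has 4 nodes {B, L, H, Q}, right has 9 {E, W, M, V, P, N, X, G, R}.
  Root H: left subtree has 2 nodes {B, L}, right has 1 {Q}.
    Root L: left subtree has 1 node {B}, right has 0 { }.
  Root P: left subtree has 4 nodes {E, W, M, V}, right has 4 {N, X, G, R}.
    Root W: left subtree has 1 node {E}, right has 2 {M, V}.
      Root M: left subtree has 0 nodes { }, right has 1 {V}.
    Root R: left subtree has 3 nodes {N, X, G}, right has 0 { }.
      Root X: left subtree has 1 node {N}, right has 1 {G}.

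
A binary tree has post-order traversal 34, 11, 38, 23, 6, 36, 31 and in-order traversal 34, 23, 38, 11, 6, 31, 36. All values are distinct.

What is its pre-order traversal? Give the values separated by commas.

The last element of post-order is the root; it splits in-order into left and right subtrees.
Root 31: left subtree has 5 nodes {34, 23, 38, 11, 6}, right has 1 {36}.
  Root 6: left subtree has 4 nodes {34, 23, 38, 11}, right has 0 { }.
    Root 23: left subtree has 1 node {34}, right has 2 {38, 11}.
      Root 38: left subtree has 0 nodes { }, right has 1 {11}.

31, 6, 23, 34, 38, 11, 36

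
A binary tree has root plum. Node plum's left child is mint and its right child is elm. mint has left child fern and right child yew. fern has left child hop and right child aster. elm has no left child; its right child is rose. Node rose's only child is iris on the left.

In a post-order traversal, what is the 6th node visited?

iris

Post-order visits the left subtree, then the right subtree, then the node.
At plum: go left to mint.
  At mint: go left to fern.
    At fern: go left to hop.
      hop is a leaf — visit hop.
    At fern: go right to aster.
      aster is a leaf — visit aster.
    Visit fern.
  At mint: go right to yew.
    yew is a leaf — visit yew.
  Visit mint.
At plum: go right to elm.
  At elm: no left child.
  At elm: go right to rose.
    At rose: go left to iris.
      iris is a leaf — visit iris.
    At rose: no right child.
    Visit rose.
  Visit elm.
Visit plum.
Full post-order sequence: hop, aster, fern, yew, mint, iris, rose, elm, plum.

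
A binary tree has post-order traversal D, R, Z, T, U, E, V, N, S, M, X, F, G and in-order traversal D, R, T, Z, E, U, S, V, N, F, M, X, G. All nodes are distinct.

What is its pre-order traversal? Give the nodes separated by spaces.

G F S E T R D Z U N V X M

The last element of post-order is the root; it splits in-order into left and right subtrees.
Root G: left subtree has 12 nodes {D, R, T, Z, E, U, S, V, N, F, M, X}, right has 0 { }.
  Root F: left subtree has 9 nodes {D, R, T, Z, E, U, S, V, N}, right has 2 {M, X}.
    Root S: left subtree has 6 nodes {D, R, T, Z, E, U}, right has 2 {V, N}.
      Root E: left subtree has 4 nodes {D, R, T, Z}, right has 1 {U}.
        Root T: left subtree has 2 nodes {D, R}, right has 1 {Z}.
          Root R: left subtree has 1 node {D}, right has 0 { }.
      Root N: left subtree has 1 node {V}, right has 0 { }.
    Root X: left subtree has 1 node {M}, right has 0 { }.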